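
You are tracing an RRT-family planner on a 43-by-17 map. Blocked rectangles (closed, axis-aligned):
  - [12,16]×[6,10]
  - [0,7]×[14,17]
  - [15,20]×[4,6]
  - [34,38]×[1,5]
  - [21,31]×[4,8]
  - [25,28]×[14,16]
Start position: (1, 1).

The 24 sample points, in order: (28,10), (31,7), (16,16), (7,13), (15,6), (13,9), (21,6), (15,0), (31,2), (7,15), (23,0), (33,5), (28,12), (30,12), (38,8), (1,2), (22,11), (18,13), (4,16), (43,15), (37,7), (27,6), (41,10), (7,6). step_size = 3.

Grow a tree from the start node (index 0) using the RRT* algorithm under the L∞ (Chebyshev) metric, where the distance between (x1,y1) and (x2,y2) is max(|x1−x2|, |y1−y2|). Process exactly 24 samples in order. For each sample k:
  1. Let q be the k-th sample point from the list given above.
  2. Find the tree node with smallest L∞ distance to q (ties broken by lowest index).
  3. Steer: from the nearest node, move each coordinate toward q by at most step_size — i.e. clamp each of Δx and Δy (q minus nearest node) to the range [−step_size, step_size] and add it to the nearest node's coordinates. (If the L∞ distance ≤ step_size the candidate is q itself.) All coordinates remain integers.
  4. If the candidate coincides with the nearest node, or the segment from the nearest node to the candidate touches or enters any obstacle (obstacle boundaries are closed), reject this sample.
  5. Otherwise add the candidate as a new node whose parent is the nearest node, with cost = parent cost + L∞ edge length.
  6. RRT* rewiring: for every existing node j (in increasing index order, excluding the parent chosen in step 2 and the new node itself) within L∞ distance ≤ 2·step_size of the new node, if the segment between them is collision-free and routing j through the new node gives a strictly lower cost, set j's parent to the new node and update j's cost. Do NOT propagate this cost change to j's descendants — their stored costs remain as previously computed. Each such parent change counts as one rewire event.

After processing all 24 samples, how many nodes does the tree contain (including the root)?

1. q=(28,10) nearest=0 d=27 new=(4,4) → add node 1 parent=0 cost=3
2. q=(31,7) nearest=1 d=27 new=(7,7) → add node 2 parent=1 cost=6
3. q=(16,16) nearest=2 d=9 new=(10,10) → add node 3 parent=2 cost=9
4. q=(7,13) nearest=3 d=3 new=(7,13) → add node 4 parent=3 cost=12
5. q=(15,6) nearest=3 d=5 new=(13,7) → blocked by [12,16]×[6,10], reject
6. q=(13,9) nearest=3 d=3 new=(13,9) → blocked by [12,16]×[6,10], reject
7. q=(21,6) nearest=3 d=11 new=(13,7) → blocked by [12,16]×[6,10], reject
8. q=(15,0) nearest=2 d=8 new=(10,4) → add node 5 parent=2 cost=9
9. q=(31,2) nearest=3 d=21 new=(13,7) → blocked by [12,16]×[6,10], reject
10. q=(7,15) nearest=4 d=2 new=(7,15) → blocked by [0,7]×[14,17], reject
11. q=(23,0) nearest=3 d=13 new=(13,7) → blocked by [12,16]×[6,10], reject
12. q=(33,5) nearest=3 d=23 new=(13,7) → blocked by [12,16]×[6,10], reject
13. q=(28,12) nearest=3 d=18 new=(13,12) → add node 6 parent=3 cost=12
14. q=(30,12) nearest=6 d=17 new=(16,12) → add node 7 parent=6 cost=15
15. q=(38,8) nearest=7 d=22 new=(19,9) → add node 8 parent=7 cost=18
16. q=(1,2) nearest=0 d=1 new=(1,2) → add node 9 parent=0 cost=1
17. q=(22,11) nearest=8 d=3 new=(22,11) → add node 10 parent=8 cost=21
18. q=(18,13) nearest=7 d=2 new=(18,13) → add node 11 parent=7 cost=17
19. q=(4,16) nearest=4 d=3 new=(4,16) → blocked by [0,7]×[14,17], reject
20. q=(43,15) nearest=10 d=21 new=(25,14) → blocked by [25,28]×[14,16], reject
21. q=(37,7) nearest=10 d=15 new=(25,8) → blocked by [21,31]×[4,8], reject
22. q=(27,6) nearest=10 d=5 new=(25,8) → blocked by [21,31]×[4,8], reject
23. q=(41,10) nearest=10 d=19 new=(25,10) → add node 12 parent=10 cost=24
24. q=(7,6) nearest=2 d=1 new=(7,6) → add node 13 parent=2 cost=7

Node count: 14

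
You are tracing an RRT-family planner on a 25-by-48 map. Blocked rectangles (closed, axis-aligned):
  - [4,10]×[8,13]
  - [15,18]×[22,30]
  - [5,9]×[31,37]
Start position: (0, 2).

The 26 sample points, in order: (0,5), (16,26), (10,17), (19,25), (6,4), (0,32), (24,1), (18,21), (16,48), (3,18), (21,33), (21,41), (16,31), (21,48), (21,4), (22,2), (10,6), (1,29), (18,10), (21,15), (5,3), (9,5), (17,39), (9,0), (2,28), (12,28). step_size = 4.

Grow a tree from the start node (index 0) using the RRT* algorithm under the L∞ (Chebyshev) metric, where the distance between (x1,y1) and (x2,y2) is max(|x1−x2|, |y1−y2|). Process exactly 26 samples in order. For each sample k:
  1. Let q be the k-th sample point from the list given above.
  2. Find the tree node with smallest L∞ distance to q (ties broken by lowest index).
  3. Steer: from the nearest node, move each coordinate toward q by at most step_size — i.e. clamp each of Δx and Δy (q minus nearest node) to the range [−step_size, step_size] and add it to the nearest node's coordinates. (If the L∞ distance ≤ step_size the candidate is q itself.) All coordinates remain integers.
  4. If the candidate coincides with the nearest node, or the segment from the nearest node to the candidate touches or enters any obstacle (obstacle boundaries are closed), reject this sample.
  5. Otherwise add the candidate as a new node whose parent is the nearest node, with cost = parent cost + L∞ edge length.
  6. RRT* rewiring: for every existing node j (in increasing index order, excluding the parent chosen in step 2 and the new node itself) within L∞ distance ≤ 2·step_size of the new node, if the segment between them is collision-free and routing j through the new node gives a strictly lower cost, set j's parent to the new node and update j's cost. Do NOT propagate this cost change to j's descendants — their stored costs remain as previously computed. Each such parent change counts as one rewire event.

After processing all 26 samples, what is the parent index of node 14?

Parent of node 14: 2

1. q=(0,5) nearest=0 d=3 new=(0,5) → add node 1 parent=0 cost=3
2. q=(16,26) nearest=1 d=21 new=(4,9) → blocked by [4,10]×[8,13], reject
3. q=(10,17) nearest=1 d=12 new=(4,9) → blocked by [4,10]×[8,13], reject
4. q=(19,25) nearest=1 d=20 new=(4,9) → blocked by [4,10]×[8,13], reject
5. q=(6,4) nearest=0 d=6 new=(4,4) → add node 2 parent=0 cost=4
6. q=(0,32) nearest=1 d=27 new=(0,9) → add node 3 parent=1 cost=7
7. q=(24,1) nearest=2 d=20 new=(8,1) → add node 4 parent=2 cost=8
8. q=(18,21) nearest=2 d=17 new=(8,8) → blocked by [4,10]×[8,13], reject
9. q=(16,48) nearest=3 d=39 new=(4,13) → blocked by [4,10]×[8,13], reject
10. q=(3,18) nearest=3 d=9 new=(3,13) → add node 5 parent=3 cost=11
11. q=(21,33) nearest=5 d=20 new=(7,17) → add node 6 parent=5 cost=15
12. q=(21,41) nearest=6 d=24 new=(11,21) → add node 7 parent=6 cost=19
13. q=(16,31) nearest=7 d=10 new=(15,25) → blocked by [15,18]×[22,30], reject
14. q=(21,48) nearest=7 d=27 new=(15,25) → blocked by [15,18]×[22,30], reject
15. q=(21,4) nearest=4 d=13 new=(12,4) → add node 8 parent=4 cost=12
16. q=(22,2) nearest=8 d=10 new=(16,2) → add node 9 parent=8 cost=16
17. q=(10,6) nearest=8 d=2 new=(10,6) → add node 10 parent=8 cost=14
18. q=(1,29) nearest=7 d=10 new=(7,25) → add node 11 parent=7 cost=23
19. q=(18,10) nearest=8 d=6 new=(16,8) → add node 12 parent=8 cost=16
20. q=(21,15) nearest=12 d=7 new=(20,12) → add node 13 parent=12 cost=20
21. q=(5,3) nearest=2 d=1 new=(5,3) → add node 14 parent=2 cost=5; rewire 10→14 (10<14)
22. q=(9,5) nearest=10 d=1 new=(9,5) → add node 15 parent=10 cost=11
23. q=(17,39) nearest=11 d=14 new=(11,29) → add node 16 parent=11 cost=27
24. q=(9,0) nearest=4 d=1 new=(9,0) → add node 17 parent=4 cost=9
25. q=(2,28) nearest=11 d=5 new=(3,28) → add node 18 parent=11 cost=27
26. q=(12,28) nearest=16 d=1 new=(12,28) → add node 19 parent=16 cost=28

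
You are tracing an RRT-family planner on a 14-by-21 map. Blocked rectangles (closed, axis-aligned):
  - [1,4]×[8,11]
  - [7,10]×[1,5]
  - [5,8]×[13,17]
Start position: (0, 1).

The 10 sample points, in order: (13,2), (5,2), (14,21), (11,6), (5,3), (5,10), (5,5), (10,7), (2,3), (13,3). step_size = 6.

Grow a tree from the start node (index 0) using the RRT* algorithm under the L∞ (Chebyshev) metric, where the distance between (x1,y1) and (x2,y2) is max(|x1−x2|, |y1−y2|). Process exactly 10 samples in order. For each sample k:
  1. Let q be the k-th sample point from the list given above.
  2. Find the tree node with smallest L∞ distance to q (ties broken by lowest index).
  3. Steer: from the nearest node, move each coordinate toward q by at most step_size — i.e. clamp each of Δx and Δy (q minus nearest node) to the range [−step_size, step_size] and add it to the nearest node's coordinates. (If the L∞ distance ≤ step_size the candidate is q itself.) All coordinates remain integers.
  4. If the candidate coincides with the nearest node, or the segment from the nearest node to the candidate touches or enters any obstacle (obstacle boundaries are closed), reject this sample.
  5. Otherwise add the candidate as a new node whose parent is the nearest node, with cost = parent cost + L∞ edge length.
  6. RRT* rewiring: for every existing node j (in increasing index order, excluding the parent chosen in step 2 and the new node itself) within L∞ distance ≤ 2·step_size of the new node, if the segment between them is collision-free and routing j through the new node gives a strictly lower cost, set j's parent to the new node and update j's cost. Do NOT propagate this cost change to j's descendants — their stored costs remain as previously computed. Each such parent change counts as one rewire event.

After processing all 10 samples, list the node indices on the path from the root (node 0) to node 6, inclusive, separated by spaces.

1. q=(13,2) nearest=0 d=13 new=(6,2) → add node 1 parent=0 cost=6
2. q=(5,2) nearest=1 d=1 new=(5,2) → add node 2 parent=1 cost=7
3. q=(14,21) nearest=1 d=19 new=(12,8) → blocked by [7,10]×[1,5], reject
4. q=(11,6) nearest=1 d=5 new=(11,6) → blocked by [7,10]×[1,5], reject
5. q=(5,3) nearest=1 d=1 new=(5,3) → add node 3 parent=1 cost=7
6. q=(5,10) nearest=3 d=7 new=(5,9) → add node 4 parent=3 cost=13
7. q=(5,5) nearest=3 d=2 new=(5,5) → add node 5 parent=3 cost=9
8. q=(10,7) nearest=1 d=5 new=(10,7) → blocked by [7,10]×[1,5], reject
9. q=(2,3) nearest=0 d=2 new=(2,3) → add node 6 parent=0 cost=2; rewire 2→6 (5<7); rewire 3→6 (5<7); rewire 4→6 (8<13); rewire 5→6 (5<9)
10. q=(13,3) nearest=1 d=7 new=(12,3) → blocked by [7,10]×[1,5], reject

Path: 0 6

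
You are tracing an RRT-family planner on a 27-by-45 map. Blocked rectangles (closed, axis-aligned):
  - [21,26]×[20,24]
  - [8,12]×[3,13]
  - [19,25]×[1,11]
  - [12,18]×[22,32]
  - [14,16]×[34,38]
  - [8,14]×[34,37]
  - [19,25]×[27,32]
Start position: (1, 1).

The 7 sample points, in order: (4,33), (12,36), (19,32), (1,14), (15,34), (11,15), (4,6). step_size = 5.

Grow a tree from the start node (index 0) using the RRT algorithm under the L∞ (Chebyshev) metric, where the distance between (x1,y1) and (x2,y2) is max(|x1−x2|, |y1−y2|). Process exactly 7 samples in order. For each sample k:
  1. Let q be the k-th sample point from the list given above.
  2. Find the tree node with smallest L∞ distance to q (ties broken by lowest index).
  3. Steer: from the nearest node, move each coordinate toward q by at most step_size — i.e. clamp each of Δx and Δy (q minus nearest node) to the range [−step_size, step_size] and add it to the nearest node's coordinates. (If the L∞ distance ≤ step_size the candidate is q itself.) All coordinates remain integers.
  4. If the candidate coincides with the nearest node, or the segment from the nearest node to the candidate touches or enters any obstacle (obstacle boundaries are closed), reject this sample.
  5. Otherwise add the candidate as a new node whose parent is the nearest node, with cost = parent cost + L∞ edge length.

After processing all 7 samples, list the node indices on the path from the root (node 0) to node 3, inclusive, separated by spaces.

Path: 0 1 2 3

1. q=(4,33) nearest=0 d=32 new=(4,6) → add node 1 parent=0 cost=5
2. q=(12,36) nearest=1 d=30 new=(9,11) → blocked by [8,12]×[3,13], reject
3. q=(19,32) nearest=1 d=26 new=(9,11) → blocked by [8,12]×[3,13], reject
4. q=(1,14) nearest=1 d=8 new=(1,11) → add node 2 parent=1 cost=10
5. q=(15,34) nearest=2 d=23 new=(6,16) → add node 3 parent=2 cost=15
6. q=(11,15) nearest=3 d=5 new=(11,15) → add node 4 parent=3 cost=20
7. q=(4,6) nearest=1 d=0 → coincident, reject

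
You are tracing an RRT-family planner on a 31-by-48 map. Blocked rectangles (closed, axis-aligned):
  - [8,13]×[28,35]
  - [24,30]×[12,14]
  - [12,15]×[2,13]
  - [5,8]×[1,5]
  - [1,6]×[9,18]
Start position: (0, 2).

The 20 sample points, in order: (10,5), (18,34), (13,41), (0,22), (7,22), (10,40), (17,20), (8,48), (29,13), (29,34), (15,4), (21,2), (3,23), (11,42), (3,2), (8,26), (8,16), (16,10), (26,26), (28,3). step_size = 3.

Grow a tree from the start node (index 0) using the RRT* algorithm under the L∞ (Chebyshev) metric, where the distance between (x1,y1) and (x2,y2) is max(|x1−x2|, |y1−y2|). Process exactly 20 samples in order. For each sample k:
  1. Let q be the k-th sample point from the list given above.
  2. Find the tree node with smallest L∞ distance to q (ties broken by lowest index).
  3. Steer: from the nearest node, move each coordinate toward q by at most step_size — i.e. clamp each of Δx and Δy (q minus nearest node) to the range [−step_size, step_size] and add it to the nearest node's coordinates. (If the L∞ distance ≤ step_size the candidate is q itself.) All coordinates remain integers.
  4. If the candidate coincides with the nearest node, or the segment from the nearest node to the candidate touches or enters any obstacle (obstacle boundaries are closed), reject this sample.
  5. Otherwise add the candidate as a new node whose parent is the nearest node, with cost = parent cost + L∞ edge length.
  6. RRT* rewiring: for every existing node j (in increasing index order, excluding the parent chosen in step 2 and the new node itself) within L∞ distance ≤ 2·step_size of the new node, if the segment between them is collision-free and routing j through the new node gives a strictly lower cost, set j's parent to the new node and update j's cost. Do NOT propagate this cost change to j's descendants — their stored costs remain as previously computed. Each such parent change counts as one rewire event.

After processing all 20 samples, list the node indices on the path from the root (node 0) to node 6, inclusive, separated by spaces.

1. q=(10,5) nearest=0 d=10 new=(3,5) → add node 1 parent=0 cost=3
2. q=(18,34) nearest=1 d=29 new=(6,8) → add node 2 parent=1 cost=6
3. q=(13,41) nearest=2 d=33 new=(9,11) → add node 3 parent=2 cost=9
4. q=(0,22) nearest=3 d=11 new=(6,14) → blocked by [1,6]×[9,18], reject
5. q=(7,22) nearest=3 d=11 new=(7,14) → add node 4 parent=3 cost=12
6. q=(10,40) nearest=4 d=26 new=(10,17) → add node 5 parent=4 cost=15
7. q=(17,20) nearest=5 d=7 new=(13,20) → add node 6 parent=5 cost=18
8. q=(8,48) nearest=6 d=28 new=(10,23) → add node 7 parent=6 cost=21
9. q=(29,13) nearest=6 d=16 new=(16,17) → add node 8 parent=6 cost=21
10. q=(29,34) nearest=6 d=16 new=(16,23) → add node 9 parent=6 cost=21
11. q=(15,4) nearest=3 d=7 new=(12,8) → blocked by [12,15]×[2,13], reject
12. q=(21,2) nearest=3 d=12 new=(12,8) → blocked by [12,15]×[2,13], reject
13. q=(3,23) nearest=5 d=7 new=(7,20) → add node 10 parent=5 cost=18
14. q=(11,42) nearest=7 d=19 new=(11,26) → add node 11 parent=7 cost=24
15. q=(3,2) nearest=0 d=3 new=(3,2) → add node 12 parent=0 cost=3
16. q=(8,26) nearest=7 d=3 new=(8,26) → add node 13 parent=7 cost=24
17. q=(8,16) nearest=4 d=2 new=(8,16) → add node 14 parent=4 cost=14
18. q=(16,10) nearest=3 d=7 new=(12,10) → blocked by [12,15]×[2,13], reject
19. q=(26,26) nearest=8 d=10 new=(19,20) → add node 15 parent=8 cost=24
20. q=(28,3) nearest=8 d=14 new=(19,14) → add node 16 parent=8 cost=24

Path: 0 1 2 3 4 5 6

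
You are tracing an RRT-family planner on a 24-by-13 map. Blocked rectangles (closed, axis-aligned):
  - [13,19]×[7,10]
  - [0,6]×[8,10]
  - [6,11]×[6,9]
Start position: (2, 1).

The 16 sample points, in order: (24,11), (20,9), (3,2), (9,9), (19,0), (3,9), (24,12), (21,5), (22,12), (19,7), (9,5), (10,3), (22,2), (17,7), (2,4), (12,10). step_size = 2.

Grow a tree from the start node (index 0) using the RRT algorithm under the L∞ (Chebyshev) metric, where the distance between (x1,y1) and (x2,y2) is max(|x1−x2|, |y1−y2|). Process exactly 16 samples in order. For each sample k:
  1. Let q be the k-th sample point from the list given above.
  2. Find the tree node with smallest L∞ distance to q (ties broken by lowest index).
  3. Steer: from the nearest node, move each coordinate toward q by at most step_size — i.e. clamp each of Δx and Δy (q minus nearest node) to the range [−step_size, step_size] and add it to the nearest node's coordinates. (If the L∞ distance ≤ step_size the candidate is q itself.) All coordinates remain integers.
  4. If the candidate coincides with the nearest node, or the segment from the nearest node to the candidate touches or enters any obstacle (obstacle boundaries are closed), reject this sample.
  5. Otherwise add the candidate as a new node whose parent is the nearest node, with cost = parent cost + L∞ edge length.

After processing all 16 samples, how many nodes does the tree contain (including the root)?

1. q=(24,11) nearest=0 d=22 new=(4,3) → add node 1 parent=0 cost=2
2. q=(20,9) nearest=1 d=16 new=(6,5) → add node 2 parent=1 cost=4
3. q=(3,2) nearest=0 d=1 new=(3,2) → add node 3 parent=0 cost=1
4. q=(9,9) nearest=2 d=4 new=(8,7) → blocked by [6,11]×[6,9], reject
5. q=(19,0) nearest=2 d=13 new=(8,3) → add node 4 parent=2 cost=6
6. q=(3,9) nearest=2 d=4 new=(4,7) → add node 5 parent=2 cost=6
7. q=(24,12) nearest=4 d=16 new=(10,5) → add node 6 parent=4 cost=8
8. q=(21,5) nearest=6 d=11 new=(12,5) → add node 7 parent=6 cost=10
9. q=(22,12) nearest=7 d=10 new=(14,7) → blocked by [13,19]×[7,10], reject
10. q=(19,7) nearest=7 d=7 new=(14,7) → blocked by [13,19]×[7,10], reject
11. q=(9,5) nearest=6 d=1 new=(9,5) → add node 8 parent=6 cost=9
12. q=(10,3) nearest=4 d=2 new=(10,3) → add node 9 parent=4 cost=8
13. q=(22,2) nearest=7 d=10 new=(14,3) → add node 10 parent=7 cost=12
14. q=(17,7) nearest=10 d=4 new=(16,5) → add node 11 parent=10 cost=14
15. q=(2,4) nearest=1 d=2 new=(2,4) → add node 12 parent=1 cost=4
16. q=(12,10) nearest=6 d=5 new=(12,7) → blocked by [6,11]×[6,9], reject

Node count: 13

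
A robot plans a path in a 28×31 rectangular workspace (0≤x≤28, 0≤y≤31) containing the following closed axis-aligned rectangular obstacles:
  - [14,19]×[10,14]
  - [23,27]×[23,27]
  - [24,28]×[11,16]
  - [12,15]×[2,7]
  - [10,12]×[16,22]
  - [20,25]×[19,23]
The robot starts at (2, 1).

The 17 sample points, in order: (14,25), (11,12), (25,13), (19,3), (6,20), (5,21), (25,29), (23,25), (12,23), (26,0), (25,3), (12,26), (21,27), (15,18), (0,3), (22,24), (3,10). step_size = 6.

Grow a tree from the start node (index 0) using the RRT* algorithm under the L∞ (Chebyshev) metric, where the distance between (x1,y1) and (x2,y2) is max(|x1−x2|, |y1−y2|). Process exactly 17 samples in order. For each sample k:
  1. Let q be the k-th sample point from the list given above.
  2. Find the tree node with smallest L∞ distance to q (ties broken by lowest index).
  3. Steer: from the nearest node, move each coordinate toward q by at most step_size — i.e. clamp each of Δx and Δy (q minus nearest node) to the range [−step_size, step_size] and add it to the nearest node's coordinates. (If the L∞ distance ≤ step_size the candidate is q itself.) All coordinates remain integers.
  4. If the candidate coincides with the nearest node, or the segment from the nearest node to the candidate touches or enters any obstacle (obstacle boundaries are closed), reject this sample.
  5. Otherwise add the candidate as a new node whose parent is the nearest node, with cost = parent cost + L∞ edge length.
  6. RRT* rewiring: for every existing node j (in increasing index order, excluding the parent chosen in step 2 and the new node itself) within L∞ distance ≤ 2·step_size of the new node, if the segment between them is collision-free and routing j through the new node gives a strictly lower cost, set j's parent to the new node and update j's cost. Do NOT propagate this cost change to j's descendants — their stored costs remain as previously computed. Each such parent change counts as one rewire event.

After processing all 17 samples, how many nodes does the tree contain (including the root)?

1. q=(14,25) nearest=0 d=24 new=(8,7) → add node 1 parent=0 cost=6
2. q=(11,12) nearest=1 d=5 new=(11,12) → add node 2 parent=1 cost=11
3. q=(25,13) nearest=2 d=14 new=(17,13) → blocked by [14,19]×[10,14], reject
4. q=(19,3) nearest=2 d=9 new=(17,6) → add node 3 parent=2 cost=17
5. q=(6,20) nearest=2 d=8 new=(6,18) → add node 4 parent=2 cost=17
6. q=(5,21) nearest=4 d=3 new=(5,21) → add node 5 parent=4 cost=20
7. q=(25,29) nearest=2 d=17 new=(17,18) → add node 6 parent=2 cost=17
8. q=(23,25) nearest=6 d=7 new=(23,24) → blocked by [23,27]×[23,27], reject
9. q=(12,23) nearest=6 d=5 new=(12,23) → add node 7 parent=6 cost=22
10. q=(26,0) nearest=3 d=9 new=(23,0) → add node 8 parent=3 cost=23
11. q=(25,3) nearest=8 d=3 new=(25,3) → add node 9 parent=8 cost=26
12. q=(12,26) nearest=7 d=3 new=(12,26) → add node 10 parent=7 cost=25
13. q=(21,27) nearest=6 d=9 new=(21,24) → blocked by [20,25]×[19,23], reject
14. q=(15,18) nearest=6 d=2 new=(15,18) → add node 11 parent=6 cost=19
15. q=(0,3) nearest=0 d=2 new=(0,3) → add node 12 parent=0 cost=2
16. q=(22,24) nearest=6 d=6 new=(22,24) → blocked by [20,25]×[19,23], reject
17. q=(3,10) nearest=1 d=5 new=(3,10) → add node 13 parent=1 cost=11

Node count: 14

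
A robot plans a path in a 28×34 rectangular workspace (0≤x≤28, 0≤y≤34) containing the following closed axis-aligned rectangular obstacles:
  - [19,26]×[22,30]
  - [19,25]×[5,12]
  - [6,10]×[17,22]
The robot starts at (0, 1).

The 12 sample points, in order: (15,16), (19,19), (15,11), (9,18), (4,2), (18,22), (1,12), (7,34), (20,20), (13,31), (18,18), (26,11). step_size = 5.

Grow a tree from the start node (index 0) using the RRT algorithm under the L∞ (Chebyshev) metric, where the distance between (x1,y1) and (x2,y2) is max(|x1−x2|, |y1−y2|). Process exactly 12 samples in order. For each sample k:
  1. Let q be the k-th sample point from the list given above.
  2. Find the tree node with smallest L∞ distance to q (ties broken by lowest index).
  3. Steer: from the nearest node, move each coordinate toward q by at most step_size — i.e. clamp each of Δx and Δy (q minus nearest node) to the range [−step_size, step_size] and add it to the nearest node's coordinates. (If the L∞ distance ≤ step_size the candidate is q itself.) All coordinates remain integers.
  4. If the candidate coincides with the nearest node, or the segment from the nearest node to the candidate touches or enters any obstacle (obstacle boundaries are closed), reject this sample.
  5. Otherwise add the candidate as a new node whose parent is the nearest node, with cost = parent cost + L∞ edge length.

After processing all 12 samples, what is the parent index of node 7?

1. q=(15,16) nearest=0 d=15 new=(5,6) → add node 1 parent=0 cost=5
2. q=(19,19) nearest=1 d=14 new=(10,11) → add node 2 parent=1 cost=10
3. q=(15,11) nearest=2 d=5 new=(15,11) → add node 3 parent=2 cost=15
4. q=(9,18) nearest=2 d=7 new=(9,16) → add node 4 parent=2 cost=15
5. q=(4,2) nearest=0 d=4 new=(4,2) → add node 5 parent=0 cost=4
6. q=(18,22) nearest=4 d=9 new=(14,21) → blocked by [6,10]×[17,22], reject
7. q=(1,12) nearest=1 d=6 new=(1,11) → add node 6 parent=1 cost=10
8. q=(7,34) nearest=4 d=18 new=(7,21) → blocked by [6,10]×[17,22], reject
9. q=(20,20) nearest=3 d=9 new=(20,16) → add node 7 parent=3 cost=20
10. q=(13,31) nearest=4 d=15 new=(13,21) → blocked by [6,10]×[17,22], reject
11. q=(18,18) nearest=7 d=2 new=(18,18) → add node 8 parent=7 cost=22
12. q=(26,11) nearest=7 d=6 new=(25,11) → blocked by [19,25]×[5,12], reject

Parent of node 7: 3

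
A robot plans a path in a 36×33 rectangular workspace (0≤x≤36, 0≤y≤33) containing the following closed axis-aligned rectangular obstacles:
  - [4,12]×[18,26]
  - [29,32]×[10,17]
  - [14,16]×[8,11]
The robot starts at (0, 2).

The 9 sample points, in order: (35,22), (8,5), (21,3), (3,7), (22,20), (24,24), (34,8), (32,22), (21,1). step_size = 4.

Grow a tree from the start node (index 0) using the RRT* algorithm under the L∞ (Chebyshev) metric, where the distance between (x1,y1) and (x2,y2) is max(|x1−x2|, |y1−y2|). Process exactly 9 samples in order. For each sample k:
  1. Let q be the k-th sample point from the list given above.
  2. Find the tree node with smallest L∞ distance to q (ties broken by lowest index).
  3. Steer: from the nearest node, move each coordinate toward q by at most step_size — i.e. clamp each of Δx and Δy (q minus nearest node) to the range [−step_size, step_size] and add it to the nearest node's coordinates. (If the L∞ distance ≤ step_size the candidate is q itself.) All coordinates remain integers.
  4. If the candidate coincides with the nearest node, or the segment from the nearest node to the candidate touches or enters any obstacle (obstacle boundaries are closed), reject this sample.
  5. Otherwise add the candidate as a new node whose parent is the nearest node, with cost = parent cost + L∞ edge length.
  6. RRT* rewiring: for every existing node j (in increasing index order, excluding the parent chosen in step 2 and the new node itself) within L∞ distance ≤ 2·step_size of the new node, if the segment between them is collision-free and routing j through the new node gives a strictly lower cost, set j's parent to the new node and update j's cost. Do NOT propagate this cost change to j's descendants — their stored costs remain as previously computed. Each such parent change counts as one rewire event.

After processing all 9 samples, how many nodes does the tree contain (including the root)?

1. q=(35,22) nearest=0 d=35 new=(4,6) → add node 1 parent=0 cost=4
2. q=(8,5) nearest=1 d=4 new=(8,5) → add node 2 parent=1 cost=8
3. q=(21,3) nearest=2 d=13 new=(12,3) → add node 3 parent=2 cost=12
4. q=(3,7) nearest=1 d=1 new=(3,7) → add node 4 parent=1 cost=5
5. q=(22,20) nearest=2 d=15 new=(12,9) → add node 5 parent=2 cost=12
6. q=(24,24) nearest=5 d=15 new=(16,13) → blocked by [14,16]×[8,11], reject
7. q=(34,8) nearest=3 d=22 new=(16,7) → add node 6 parent=3 cost=16
8. q=(32,22) nearest=6 d=16 new=(20,11) → add node 7 parent=6 cost=20
9. q=(21,1) nearest=6 d=6 new=(20,3) → add node 8 parent=6 cost=20

Node count: 9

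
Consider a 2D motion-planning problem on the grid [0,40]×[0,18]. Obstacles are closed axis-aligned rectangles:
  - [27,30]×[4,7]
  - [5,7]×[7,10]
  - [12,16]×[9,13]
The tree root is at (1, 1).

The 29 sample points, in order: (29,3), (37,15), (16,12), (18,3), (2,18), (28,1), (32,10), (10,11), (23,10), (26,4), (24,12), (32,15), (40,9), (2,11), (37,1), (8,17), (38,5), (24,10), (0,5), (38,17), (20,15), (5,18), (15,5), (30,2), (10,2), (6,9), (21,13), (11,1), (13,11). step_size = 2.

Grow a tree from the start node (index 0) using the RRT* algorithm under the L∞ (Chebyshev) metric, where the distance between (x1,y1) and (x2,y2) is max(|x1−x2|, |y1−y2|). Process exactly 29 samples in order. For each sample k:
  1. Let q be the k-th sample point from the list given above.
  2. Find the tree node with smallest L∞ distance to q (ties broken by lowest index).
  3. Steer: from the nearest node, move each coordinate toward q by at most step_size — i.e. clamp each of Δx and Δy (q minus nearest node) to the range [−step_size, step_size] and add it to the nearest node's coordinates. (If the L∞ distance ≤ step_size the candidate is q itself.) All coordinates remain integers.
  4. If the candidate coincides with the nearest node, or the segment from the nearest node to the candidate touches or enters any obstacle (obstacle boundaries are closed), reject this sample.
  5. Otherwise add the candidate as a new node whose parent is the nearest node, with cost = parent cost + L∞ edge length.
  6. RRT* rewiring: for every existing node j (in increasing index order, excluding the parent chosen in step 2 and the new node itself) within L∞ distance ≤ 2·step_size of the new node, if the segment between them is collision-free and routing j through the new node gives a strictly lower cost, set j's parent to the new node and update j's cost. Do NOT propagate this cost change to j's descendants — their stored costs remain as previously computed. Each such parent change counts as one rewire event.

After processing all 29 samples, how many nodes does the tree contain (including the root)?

1. q=(29,3) nearest=0 d=28 new=(3,3) → add node 1 parent=0 cost=2
2. q=(37,15) nearest=1 d=34 new=(5,5) → add node 2 parent=1 cost=4
3. q=(16,12) nearest=2 d=11 new=(7,7) → blocked by [5,7]×[7,10], reject
4. q=(18,3) nearest=2 d=13 new=(7,3) → add node 3 parent=2 cost=6
5. q=(2,18) nearest=2 d=13 new=(3,7) → add node 4 parent=2 cost=6
6. q=(28,1) nearest=3 d=21 new=(9,1) → add node 5 parent=3 cost=8
7. q=(32,10) nearest=5 d=23 new=(11,3) → add node 6 parent=5 cost=10
8. q=(10,11) nearest=2 d=6 new=(7,7) → blocked by [5,7]×[7,10], reject
9. q=(23,10) nearest=6 d=12 new=(13,5) → add node 7 parent=6 cost=12
10. q=(26,4) nearest=7 d=13 new=(15,4) → add node 8 parent=7 cost=14
11. q=(24,12) nearest=8 d=9 new=(17,6) → add node 9 parent=8 cost=16
12. q=(32,15) nearest=9 d=15 new=(19,8) → add node 10 parent=9 cost=18
13. q=(40,9) nearest=10 d=21 new=(21,9) → add node 11 parent=10 cost=20
14. q=(2,11) nearest=4 d=4 new=(2,9) → add node 12 parent=4 cost=8
15. q=(37,1) nearest=11 d=16 new=(23,7) → add node 13 parent=11 cost=22
16. q=(8,17) nearest=12 d=8 new=(4,11) → add node 14 parent=12 cost=10
17. q=(38,5) nearest=13 d=15 new=(25,5) → add node 15 parent=13 cost=24
18. q=(24,10) nearest=11 d=3 new=(23,10) → add node 16 parent=11 cost=22
19. q=(0,5) nearest=1 d=3 new=(1,5) → add node 17 parent=1 cost=4
20. q=(38,17) nearest=15 d=13 new=(27,7) → blocked by [27,30]×[4,7], reject
21. q=(20,15) nearest=16 d=5 new=(21,12) → add node 18 parent=16 cost=24
22. q=(5,18) nearest=14 d=7 new=(5,13) → add node 19 parent=14 cost=12
23. q=(15,5) nearest=8 d=1 new=(15,5) → add node 20 parent=8 cost=15
24. q=(30,2) nearest=15 d=5 new=(27,3) → add node 21 parent=15 cost=26
25. q=(10,2) nearest=5 d=1 new=(10,2) → add node 22 parent=5 cost=9
26. q=(6,9) nearest=14 d=2 new=(6,9) → blocked by [5,7]×[7,10], reject
27. q=(21,13) nearest=18 d=1 new=(21,13) → add node 23 parent=18 cost=25
28. q=(11,1) nearest=22 d=1 new=(11,1) → add node 24 parent=22 cost=10; rewire 20→24 (14<15)
29. q=(13,11) nearest=9 d=5 new=(15,8) → add node 25 parent=9 cost=18

Node count: 26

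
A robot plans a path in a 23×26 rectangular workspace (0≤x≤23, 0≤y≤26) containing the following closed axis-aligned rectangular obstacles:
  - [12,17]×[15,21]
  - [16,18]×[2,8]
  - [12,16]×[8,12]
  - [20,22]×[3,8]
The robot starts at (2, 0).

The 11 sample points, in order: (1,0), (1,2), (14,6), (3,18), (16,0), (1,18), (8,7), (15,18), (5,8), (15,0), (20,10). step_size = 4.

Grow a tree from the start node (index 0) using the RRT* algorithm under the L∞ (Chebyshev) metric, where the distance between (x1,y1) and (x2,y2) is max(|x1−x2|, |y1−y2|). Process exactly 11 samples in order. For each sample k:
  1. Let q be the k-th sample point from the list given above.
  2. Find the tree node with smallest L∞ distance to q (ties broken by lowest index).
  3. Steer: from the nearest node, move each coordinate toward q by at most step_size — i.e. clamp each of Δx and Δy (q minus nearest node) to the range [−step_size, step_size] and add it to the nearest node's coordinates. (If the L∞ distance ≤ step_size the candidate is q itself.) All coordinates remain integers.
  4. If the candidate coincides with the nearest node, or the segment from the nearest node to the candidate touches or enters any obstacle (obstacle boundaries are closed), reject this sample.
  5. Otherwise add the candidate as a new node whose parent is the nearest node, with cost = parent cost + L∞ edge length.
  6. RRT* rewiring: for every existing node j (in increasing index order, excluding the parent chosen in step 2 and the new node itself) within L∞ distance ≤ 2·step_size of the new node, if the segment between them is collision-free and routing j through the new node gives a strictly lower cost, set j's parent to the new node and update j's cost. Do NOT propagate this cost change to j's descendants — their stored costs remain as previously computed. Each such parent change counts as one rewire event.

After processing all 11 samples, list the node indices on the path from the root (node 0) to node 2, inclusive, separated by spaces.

1. q=(1,0) nearest=0 d=1 new=(1,0) → add node 1 parent=0 cost=1
2. q=(1,2) nearest=0 d=2 new=(1,2) → add node 2 parent=0 cost=2
3. q=(14,6) nearest=0 d=12 new=(6,4) → add node 3 parent=0 cost=4
4. q=(3,18) nearest=3 d=14 new=(3,8) → add node 4 parent=3 cost=8
5. q=(16,0) nearest=3 d=10 new=(10,0) → add node 5 parent=3 cost=8
6. q=(1,18) nearest=4 d=10 new=(1,12) → add node 6 parent=4 cost=12
7. q=(8,7) nearest=3 d=3 new=(8,7) → add node 7 parent=3 cost=7
8. q=(15,18) nearest=7 d=11 new=(12,11) → blocked by [12,16]×[8,12], reject
9. q=(5,8) nearest=4 d=2 new=(5,8) → add node 8 parent=4 cost=10
10. q=(15,0) nearest=5 d=5 new=(14,0) → add node 9 parent=5 cost=12
11. q=(20,10) nearest=5 d=10 new=(14,4) → add node 10 parent=5 cost=12

Path: 0 2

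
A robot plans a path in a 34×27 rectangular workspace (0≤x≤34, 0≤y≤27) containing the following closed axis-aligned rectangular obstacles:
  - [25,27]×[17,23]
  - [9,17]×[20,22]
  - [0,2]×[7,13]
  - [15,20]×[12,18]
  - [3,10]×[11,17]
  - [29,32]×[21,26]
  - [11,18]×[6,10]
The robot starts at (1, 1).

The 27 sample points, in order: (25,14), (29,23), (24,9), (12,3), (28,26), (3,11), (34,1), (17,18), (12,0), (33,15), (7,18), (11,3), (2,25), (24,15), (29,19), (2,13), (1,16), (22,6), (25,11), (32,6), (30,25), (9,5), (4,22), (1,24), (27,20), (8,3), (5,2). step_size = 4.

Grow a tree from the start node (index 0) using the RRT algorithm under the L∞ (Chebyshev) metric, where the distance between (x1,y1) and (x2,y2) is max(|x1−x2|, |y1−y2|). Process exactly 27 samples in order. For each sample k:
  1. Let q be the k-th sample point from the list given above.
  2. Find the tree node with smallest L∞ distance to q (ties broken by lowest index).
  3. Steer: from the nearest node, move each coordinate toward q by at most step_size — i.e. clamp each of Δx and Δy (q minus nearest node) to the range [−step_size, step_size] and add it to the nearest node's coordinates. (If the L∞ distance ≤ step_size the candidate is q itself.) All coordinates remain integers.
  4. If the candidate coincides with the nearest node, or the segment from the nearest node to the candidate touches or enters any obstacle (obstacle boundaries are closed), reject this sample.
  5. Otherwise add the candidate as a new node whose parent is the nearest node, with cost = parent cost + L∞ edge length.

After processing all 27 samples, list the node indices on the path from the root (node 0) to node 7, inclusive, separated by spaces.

1. q=(25,14) nearest=0 d=24 new=(5,5) → add node 1 parent=0 cost=4
2. q=(29,23) nearest=1 d=24 new=(9,9) → add node 2 parent=1 cost=8
3. q=(24,9) nearest=2 d=15 new=(13,9) → blocked by [11,18]×[6,10], reject
4. q=(12,3) nearest=2 d=6 new=(12,5) → blocked by [11,18]×[6,10], reject
5. q=(28,26) nearest=2 d=19 new=(13,13) → add node 3 parent=2 cost=12
6. q=(3,11) nearest=1 d=6 new=(3,9) → add node 4 parent=1 cost=8
7. q=(34,1) nearest=3 d=21 new=(17,9) → blocked by [11,18]×[6,10], reject
8. q=(17,18) nearest=3 d=5 new=(17,17) → blocked by [15,20]×[12,18], reject
9. q=(12,0) nearest=1 d=7 new=(9,1) → add node 5 parent=1 cost=8
10. q=(33,15) nearest=3 d=20 new=(17,15) → blocked by [15,20]×[12,18], reject
11. q=(7,18) nearest=3 d=6 new=(9,17) → blocked by [3,10]×[11,17], reject
12. q=(11,3) nearest=5 d=2 new=(11,3) → add node 6 parent=5 cost=10
13. q=(2,25) nearest=3 d=12 new=(9,17) → blocked by [3,10]×[11,17], reject
14. q=(24,15) nearest=3 d=11 new=(17,15) → blocked by [15,20]×[12,18], reject
15. q=(29,19) nearest=3 d=16 new=(17,17) → blocked by [15,20]×[12,18], reject
16. q=(2,13) nearest=4 d=4 new=(2,13) → blocked by [0,2]×[7,13], reject
17. q=(1,16) nearest=4 d=7 new=(1,13) → blocked by [0,2]×[7,13], reject
18. q=(22,6) nearest=3 d=9 new=(17,9) → blocked by [11,18]×[6,10], reject
19. q=(25,11) nearest=3 d=12 new=(17,11) → blocked by [15,20]×[12,18], reject
20. q=(32,6) nearest=3 d=19 new=(17,9) → blocked by [11,18]×[6,10], reject
21. q=(30,25) nearest=3 d=17 new=(17,17) → blocked by [15,20]×[12,18], reject
22. q=(9,5) nearest=6 d=2 new=(9,5) → add node 7 parent=6 cost=12
23. q=(4,22) nearest=3 d=9 new=(9,17) → blocked by [3,10]×[11,17], reject
24. q=(1,24) nearest=3 d=12 new=(9,17) → blocked by [3,10]×[11,17], reject
25. q=(27,20) nearest=3 d=14 new=(17,17) → blocked by [15,20]×[12,18], reject
26. q=(8,3) nearest=5 d=2 new=(8,3) → add node 8 parent=5 cost=10
27. q=(5,2) nearest=1 d=3 new=(5,2) → add node 9 parent=1 cost=7

Path: 0 1 5 6 7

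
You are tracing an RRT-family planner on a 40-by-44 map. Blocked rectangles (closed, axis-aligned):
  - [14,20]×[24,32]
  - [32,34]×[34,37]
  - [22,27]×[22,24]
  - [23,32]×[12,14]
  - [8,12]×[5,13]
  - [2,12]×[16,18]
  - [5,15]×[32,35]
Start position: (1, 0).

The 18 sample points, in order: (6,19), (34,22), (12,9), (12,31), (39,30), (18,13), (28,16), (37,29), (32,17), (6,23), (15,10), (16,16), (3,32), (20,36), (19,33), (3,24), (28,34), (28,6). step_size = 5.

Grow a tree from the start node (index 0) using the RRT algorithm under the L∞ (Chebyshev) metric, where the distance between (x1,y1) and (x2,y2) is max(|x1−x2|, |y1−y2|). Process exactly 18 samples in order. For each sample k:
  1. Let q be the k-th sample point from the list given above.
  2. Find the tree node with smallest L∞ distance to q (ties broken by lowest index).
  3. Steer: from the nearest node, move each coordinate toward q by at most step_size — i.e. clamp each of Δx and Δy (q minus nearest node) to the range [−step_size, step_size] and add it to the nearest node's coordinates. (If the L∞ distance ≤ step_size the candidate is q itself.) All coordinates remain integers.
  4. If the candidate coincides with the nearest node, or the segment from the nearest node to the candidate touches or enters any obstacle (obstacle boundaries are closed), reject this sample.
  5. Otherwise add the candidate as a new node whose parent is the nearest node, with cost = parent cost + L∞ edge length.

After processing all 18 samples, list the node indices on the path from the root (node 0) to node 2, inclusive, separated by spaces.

1. q=(6,19) nearest=0 d=19 new=(6,5) → add node 1 parent=0 cost=5
2. q=(34,22) nearest=1 d=28 new=(11,10) → blocked by [8,12]×[5,13], reject
3. q=(12,9) nearest=1 d=6 new=(11,9) → blocked by [8,12]×[5,13], reject
4. q=(12,31) nearest=1 d=26 new=(11,10) → blocked by [8,12]×[5,13], reject
5. q=(39,30) nearest=1 d=33 new=(11,10) → blocked by [8,12]×[5,13], reject
6. q=(18,13) nearest=1 d=12 new=(11,10) → blocked by [8,12]×[5,13], reject
7. q=(28,16) nearest=1 d=22 new=(11,10) → blocked by [8,12]×[5,13], reject
8. q=(37,29) nearest=1 d=31 new=(11,10) → blocked by [8,12]×[5,13], reject
9. q=(32,17) nearest=1 d=26 new=(11,10) → blocked by [8,12]×[5,13], reject
10. q=(6,23) nearest=1 d=18 new=(6,10) → add node 2 parent=1 cost=10
11. q=(15,10) nearest=1 d=9 new=(11,10) → blocked by [8,12]×[5,13], reject
12. q=(16,16) nearest=2 d=10 new=(11,15) → blocked by [8,12]×[5,13], reject
13. q=(3,32) nearest=2 d=22 new=(3,15) → add node 3 parent=2 cost=15
14. q=(20,36) nearest=3 d=21 new=(8,20) → blocked by [2,12]×[16,18], reject
15. q=(19,33) nearest=3 d=18 new=(8,20) → blocked by [2,12]×[16,18], reject
16. q=(3,24) nearest=3 d=9 new=(3,20) → blocked by [2,12]×[16,18], reject
17. q=(28,34) nearest=2 d=24 new=(11,15) → blocked by [8,12]×[5,13], reject
18. q=(28,6) nearest=1 d=22 new=(11,6) → blocked by [8,12]×[5,13], reject

Path: 0 1 2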